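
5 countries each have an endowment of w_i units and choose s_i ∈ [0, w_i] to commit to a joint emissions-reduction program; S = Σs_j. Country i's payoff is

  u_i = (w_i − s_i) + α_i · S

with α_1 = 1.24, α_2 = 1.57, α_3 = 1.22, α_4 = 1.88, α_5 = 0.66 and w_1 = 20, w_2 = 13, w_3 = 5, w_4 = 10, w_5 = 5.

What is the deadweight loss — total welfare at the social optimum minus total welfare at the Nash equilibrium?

∂u_i/∂s_i = α_i − 1, so country i contributes w_i if α_i > 1, else 0.
α_i > 1 for i ∈ {1, 2, 3, 4}; NE contributions (20, 13, 5, 10, 0), S = 48.
W^NE = Σw_i − S^NE + (Σα_i)·S^NE = 53 + 5.57·48 = 320.36.
Planner: ∂(Σu_j)/∂s_i = Σα_j − 1 = 5.57 > 0, so everyone contributes w_i; S^SO = 53, W^SO = 53 + 5.57·53 = 348.21.
Deadweight loss = 27.85.

27.85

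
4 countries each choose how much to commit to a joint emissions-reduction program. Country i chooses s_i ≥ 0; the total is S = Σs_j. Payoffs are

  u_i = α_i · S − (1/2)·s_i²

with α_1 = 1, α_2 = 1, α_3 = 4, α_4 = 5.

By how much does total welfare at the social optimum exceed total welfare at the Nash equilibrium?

Country i's FOC: ∂u_i/∂s_i = α_i − s_i = 0, so s_i* = α_i.
NE contributions = (1, 1, 4, 5); S = 11.
W^NE = (Σα)·S − ½Σα_i² = 11² − ½·43 = 99.5.
Planner sets s_i = Σα_j = 11 for every i, so S^SO = 4·11 = 44.
W^SO = (Σα)·S^SO − ½·4·(Σα)² = (4/2)·11² = 242.
Deadweight loss = W^SO − W^NE = 142.5.

142.5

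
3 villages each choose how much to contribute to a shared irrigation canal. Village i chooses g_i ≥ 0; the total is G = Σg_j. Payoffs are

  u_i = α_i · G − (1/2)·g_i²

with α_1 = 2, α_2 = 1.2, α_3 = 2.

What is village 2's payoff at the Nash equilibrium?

Village i's FOC: ∂u_i/∂g_i = α_i − g_i = 0, so g_i* = α_i.
NE contributions = (2, 1.2, 2); G = 5.2.
u_2 = α_2·G − ½·(g_2)² = 1.2·5.2 − ½·1.2² = 5.52.

5.52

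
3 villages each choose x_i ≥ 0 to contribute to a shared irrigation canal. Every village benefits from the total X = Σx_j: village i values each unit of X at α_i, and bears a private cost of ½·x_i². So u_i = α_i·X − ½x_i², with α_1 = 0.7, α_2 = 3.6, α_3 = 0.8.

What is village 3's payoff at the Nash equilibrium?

Village i's FOC: ∂u_i/∂x_i = α_i − x_i = 0, so x_i* = α_i.
NE contributions = (0.7, 3.6, 0.8); X = 5.1.
u_3 = α_3·X − ½·(x_3)² = 0.8·5.1 − ½·0.8² = 3.76.

3.76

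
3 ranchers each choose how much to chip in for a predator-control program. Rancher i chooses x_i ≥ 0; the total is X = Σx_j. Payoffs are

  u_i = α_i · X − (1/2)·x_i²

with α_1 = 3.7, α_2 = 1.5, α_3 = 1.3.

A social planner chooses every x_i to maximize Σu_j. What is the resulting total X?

Planner FOC: ∂(Σu_j)/∂x_i = (Σα_j) − x_i = 0, so x_i^SO = Σα_j = 6.5 for every i; X^SO = 19.5.

19.5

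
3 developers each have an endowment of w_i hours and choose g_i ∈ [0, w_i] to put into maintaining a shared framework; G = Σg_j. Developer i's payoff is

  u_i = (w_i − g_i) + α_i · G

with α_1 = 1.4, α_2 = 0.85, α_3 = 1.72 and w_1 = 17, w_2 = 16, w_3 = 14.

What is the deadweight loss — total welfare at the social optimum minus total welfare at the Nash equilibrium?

47.52

∂u_i/∂g_i = α_i − 1, so developer i contributes w_i if α_i > 1, else 0.
α_i > 1 for i ∈ {1, 3}; NE contributions (17, 0, 14), G = 31.
W^NE = Σw_i − G^NE + (Σα_i)·G^NE = 47 + 2.97·31 = 139.07.
Planner: ∂(Σu_j)/∂g_i = Σα_j − 1 = 2.97 > 0, so everyone contributes w_i; G^SO = 47, W^SO = 47 + 2.97·47 = 186.59.
Deadweight loss = 47.52.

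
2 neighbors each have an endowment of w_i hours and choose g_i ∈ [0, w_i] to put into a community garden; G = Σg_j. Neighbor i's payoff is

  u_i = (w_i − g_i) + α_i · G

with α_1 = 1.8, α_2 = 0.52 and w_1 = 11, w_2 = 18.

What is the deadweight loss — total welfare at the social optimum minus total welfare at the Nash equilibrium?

23.76

∂u_i/∂g_i = α_i − 1, so neighbor i contributes w_i if α_i > 1, else 0.
α_i > 1 for i ∈ {1}; NE contributions (11, 0), G = 11.
W^NE = Σw_i − G^NE + (Σα_i)·G^NE = 29 + 1.32·11 = 43.52.
Planner: ∂(Σu_j)/∂g_i = Σα_j − 1 = 1.32 > 0, so everyone contributes w_i; G^SO = 29, W^SO = 29 + 1.32·29 = 67.28.
Deadweight loss = 23.76.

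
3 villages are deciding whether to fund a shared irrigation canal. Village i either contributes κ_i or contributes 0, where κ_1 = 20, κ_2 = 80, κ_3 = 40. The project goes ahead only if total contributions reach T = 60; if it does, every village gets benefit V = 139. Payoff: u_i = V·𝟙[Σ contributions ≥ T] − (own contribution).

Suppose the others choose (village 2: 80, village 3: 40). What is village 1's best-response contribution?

Others' total = 120 ≥ 60; contributing adds cost 20 for no extra benefit.
Best response: 0.

0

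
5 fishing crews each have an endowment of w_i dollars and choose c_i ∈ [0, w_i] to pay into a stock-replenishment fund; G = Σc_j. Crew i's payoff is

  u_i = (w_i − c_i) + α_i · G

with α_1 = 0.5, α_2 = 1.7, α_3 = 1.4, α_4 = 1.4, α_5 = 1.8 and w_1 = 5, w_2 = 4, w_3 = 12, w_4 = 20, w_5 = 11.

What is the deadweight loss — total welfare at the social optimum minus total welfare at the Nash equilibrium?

∂u_i/∂c_i = α_i − 1, so crew i contributes w_i if α_i > 1, else 0.
α_i > 1 for i ∈ {2, 3, 4, 5}; NE contributions (0, 4, 12, 20, 11), G = 47.
W^NE = Σw_i − G^NE + (Σα_i)·G^NE = 52 + 5.8·47 = 324.6.
Planner: ∂(Σu_j)/∂c_i = Σα_j − 1 = 5.8 > 0, so everyone contributes w_i; G^SO = 52, W^SO = 52 + 5.8·52 = 353.6.
Deadweight loss = 29.

29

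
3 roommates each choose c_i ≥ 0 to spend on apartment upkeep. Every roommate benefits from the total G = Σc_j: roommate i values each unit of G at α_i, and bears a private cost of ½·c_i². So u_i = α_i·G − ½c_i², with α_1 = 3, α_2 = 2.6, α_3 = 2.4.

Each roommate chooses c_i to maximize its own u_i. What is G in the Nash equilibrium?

8

Roommate i's FOC: ∂u_i/∂c_i = α_i − c_i = 0, so c_i* = α_i.
NE contributions = (3, 2.6, 2.4); G = 8.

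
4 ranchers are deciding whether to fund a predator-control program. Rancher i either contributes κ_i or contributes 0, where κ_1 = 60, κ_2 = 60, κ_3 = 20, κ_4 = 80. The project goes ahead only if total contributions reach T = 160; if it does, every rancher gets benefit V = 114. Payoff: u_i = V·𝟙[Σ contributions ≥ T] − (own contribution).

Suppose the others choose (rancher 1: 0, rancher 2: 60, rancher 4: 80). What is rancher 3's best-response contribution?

20

Others' total = 140. Contributing 20 brings total to 160 ≥ 160: gain V − κ_3 = 94.
Best response: 20.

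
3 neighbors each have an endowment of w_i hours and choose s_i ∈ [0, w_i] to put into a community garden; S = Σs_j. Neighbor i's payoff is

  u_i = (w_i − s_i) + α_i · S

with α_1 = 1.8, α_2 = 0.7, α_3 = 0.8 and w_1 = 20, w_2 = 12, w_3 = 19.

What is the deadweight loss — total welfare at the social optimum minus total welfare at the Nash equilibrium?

71.3

∂u_i/∂s_i = α_i − 1, so neighbor i contributes w_i if α_i > 1, else 0.
α_i > 1 for i ∈ {1}; NE contributions (20, 0, 0), S = 20.
W^NE = Σw_i − S^NE + (Σα_i)·S^NE = 51 + 2.3·20 = 97.
Planner: ∂(Σu_j)/∂s_i = Σα_j − 1 = 2.3 > 0, so everyone contributes w_i; S^SO = 51, W^SO = 51 + 2.3·51 = 168.3.
Deadweight loss = 71.3.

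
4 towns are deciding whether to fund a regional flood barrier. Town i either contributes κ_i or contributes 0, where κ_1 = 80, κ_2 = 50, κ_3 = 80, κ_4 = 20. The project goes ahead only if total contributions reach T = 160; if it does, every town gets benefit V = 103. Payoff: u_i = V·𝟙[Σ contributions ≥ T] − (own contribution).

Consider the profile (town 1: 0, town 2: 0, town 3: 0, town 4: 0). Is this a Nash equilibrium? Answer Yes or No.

Total = 0 < 160: not provided.
Town 1 (pledges 0, payoff 0): pledging 80 → total 80, payoff -80. No gain.
Town 2 (pledges 0, payoff 0): pledging 50 → total 50, payoff -50. No gain.
Town 3 (pledges 0, payoff 0): pledging 80 → total 80, payoff -80. No gain.
Town 4 (pledges 0, payoff 0): pledging 20 → total 20, payoff -20. No gain.

Yes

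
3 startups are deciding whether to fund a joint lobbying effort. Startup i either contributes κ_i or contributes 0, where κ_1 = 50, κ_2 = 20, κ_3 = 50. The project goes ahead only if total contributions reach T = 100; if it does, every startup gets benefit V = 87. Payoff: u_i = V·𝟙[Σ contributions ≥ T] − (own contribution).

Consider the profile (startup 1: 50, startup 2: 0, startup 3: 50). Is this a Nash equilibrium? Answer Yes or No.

Yes

Total = 100 ≥ 100: provided.
Startup 1 (pledges 50, payoff 37): dropping to 0 → total 50, payoff 0. No gain.
Startup 2 (pledges 0, payoff 87): pledging 20 → total 120, payoff 67. No gain.
Startup 3 (pledges 50, payoff 37): dropping to 0 → total 50, payoff 0. No gain.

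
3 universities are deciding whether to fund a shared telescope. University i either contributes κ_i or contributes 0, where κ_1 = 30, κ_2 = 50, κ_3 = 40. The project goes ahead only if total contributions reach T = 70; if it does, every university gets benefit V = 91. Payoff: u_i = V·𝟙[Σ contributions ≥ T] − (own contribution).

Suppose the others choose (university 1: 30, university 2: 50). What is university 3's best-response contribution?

Others' total = 80 ≥ 70; contributing adds cost 40 for no extra benefit.
Best response: 0.

0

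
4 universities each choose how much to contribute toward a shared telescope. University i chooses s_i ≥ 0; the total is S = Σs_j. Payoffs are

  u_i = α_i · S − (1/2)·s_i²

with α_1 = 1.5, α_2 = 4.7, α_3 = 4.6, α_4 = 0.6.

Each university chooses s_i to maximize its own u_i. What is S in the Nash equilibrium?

11.4

University i's FOC: ∂u_i/∂s_i = α_i − s_i = 0, so s_i* = α_i.
NE contributions = (1.5, 4.7, 4.6, 0.6); S = 11.4.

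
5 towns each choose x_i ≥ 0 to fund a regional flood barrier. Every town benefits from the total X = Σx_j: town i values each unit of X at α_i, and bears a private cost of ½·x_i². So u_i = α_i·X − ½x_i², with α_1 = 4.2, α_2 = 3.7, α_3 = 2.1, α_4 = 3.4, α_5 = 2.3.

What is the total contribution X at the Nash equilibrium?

15.7

Town i's FOC: ∂u_i/∂x_i = α_i − x_i = 0, so x_i* = α_i.
NE contributions = (4.2, 3.7, 2.1, 3.4, 2.3); X = 15.7.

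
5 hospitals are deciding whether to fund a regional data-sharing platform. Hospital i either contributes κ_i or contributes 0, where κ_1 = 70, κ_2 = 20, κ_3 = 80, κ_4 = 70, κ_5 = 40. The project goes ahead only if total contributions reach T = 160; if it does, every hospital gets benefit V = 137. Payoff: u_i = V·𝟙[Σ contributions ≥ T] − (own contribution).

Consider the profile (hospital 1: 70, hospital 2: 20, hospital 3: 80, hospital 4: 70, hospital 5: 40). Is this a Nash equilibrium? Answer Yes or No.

Total = 280 ≥ 160: provided.
Hospital 1 (pledges 70, payoff 67): dropping to 0 → total 210, payoff 137. Profitable deviation.

No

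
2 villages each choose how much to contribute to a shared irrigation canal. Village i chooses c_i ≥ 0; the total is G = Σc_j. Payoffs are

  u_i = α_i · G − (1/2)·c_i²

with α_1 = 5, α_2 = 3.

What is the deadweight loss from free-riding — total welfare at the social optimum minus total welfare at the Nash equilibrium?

Village i's FOC: ∂u_i/∂c_i = α_i − c_i = 0, so c_i* = α_i.
NE contributions = (5, 3); G = 8.
W^NE = (Σα)·G − ½Σα_i² = 8² − ½·34 = 47.
Planner sets c_i = Σα_j = 8 for every i, so G^SO = 2·8 = 16.
W^SO = (Σα)·G^SO − ½·2·(Σα)² = (2/2)·8² = 64.
Deadweight loss = W^SO − W^NE = 17.

17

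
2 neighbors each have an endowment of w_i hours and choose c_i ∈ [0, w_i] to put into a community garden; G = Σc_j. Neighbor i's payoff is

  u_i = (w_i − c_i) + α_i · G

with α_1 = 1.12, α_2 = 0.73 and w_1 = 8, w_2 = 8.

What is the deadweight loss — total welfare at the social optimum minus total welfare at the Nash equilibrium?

6.8

∂u_i/∂c_i = α_i − 1, so neighbor i contributes w_i if α_i > 1, else 0.
α_i > 1 for i ∈ {1}; NE contributions (8, 0), G = 8.
W^NE = Σw_i − G^NE + (Σα_i)·G^NE = 16 + 0.85·8 = 22.8.
Planner: ∂(Σu_j)/∂c_i = Σα_j − 1 = 0.85 > 0, so everyone contributes w_i; G^SO = 16, W^SO = 16 + 0.85·16 = 29.6.
Deadweight loss = 6.8.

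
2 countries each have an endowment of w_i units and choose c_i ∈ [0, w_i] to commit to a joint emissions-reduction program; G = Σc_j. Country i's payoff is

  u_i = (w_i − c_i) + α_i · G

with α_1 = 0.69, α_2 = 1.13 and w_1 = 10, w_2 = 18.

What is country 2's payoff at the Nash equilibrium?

∂u_i/∂c_i = α_i − 1, so country i contributes w_i if α_i > 1, else 0.
α_i > 1 for i ∈ {2}; NE contributions (0, 18), G = 18.
u_2 = (18 − 18) + 1.13·18 = 20.34.

20.34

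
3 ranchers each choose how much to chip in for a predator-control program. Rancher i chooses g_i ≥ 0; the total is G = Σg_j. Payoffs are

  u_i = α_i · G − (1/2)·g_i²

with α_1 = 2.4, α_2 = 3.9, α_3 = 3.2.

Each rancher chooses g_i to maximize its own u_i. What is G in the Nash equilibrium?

Rancher i's FOC: ∂u_i/∂g_i = α_i − g_i = 0, so g_i* = α_i.
NE contributions = (2.4, 3.9, 3.2); G = 9.5.

9.5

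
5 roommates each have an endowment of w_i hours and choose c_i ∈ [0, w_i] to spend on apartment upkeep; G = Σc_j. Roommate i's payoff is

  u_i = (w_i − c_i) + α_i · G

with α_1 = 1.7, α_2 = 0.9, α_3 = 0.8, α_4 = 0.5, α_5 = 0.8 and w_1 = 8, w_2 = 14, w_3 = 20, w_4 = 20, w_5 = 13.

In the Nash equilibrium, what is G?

8

∂u_i/∂c_i = α_i − 1, so roommate i contributes w_i if α_i > 1, else 0.
α_i > 1 for i ∈ {1}; NE contributions (8, 0, 0, 0, 0), G = 8.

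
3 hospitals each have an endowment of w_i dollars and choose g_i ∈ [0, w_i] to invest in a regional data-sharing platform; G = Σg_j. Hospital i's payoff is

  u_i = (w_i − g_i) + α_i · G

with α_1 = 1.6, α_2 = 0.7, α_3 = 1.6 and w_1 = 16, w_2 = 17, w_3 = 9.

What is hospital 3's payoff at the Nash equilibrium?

40

∂u_i/∂g_i = α_i − 1, so hospital i contributes w_i if α_i > 1, else 0.
α_i > 1 for i ∈ {1, 3}; NE contributions (16, 0, 9), G = 25.
u_3 = (9 − 9) + 1.6·25 = 40.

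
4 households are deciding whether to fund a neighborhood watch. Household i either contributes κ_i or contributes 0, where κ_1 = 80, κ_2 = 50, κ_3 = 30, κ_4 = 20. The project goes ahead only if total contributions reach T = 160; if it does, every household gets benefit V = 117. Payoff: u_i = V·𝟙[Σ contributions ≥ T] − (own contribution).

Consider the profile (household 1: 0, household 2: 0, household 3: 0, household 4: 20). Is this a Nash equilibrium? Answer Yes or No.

Total = 20 < 160: not provided.
Household 1 (pledges 0, payoff 0): pledging 80 → total 100, payoff -80. No gain.
Household 2 (pledges 0, payoff 0): pledging 50 → total 70, payoff -50. No gain.
Household 3 (pledges 0, payoff 0): pledging 30 → total 50, payoff -30. No gain.
Household 4 (pledges 20, payoff -20): dropping to 0 → total 0, payoff 0. Profitable deviation.

No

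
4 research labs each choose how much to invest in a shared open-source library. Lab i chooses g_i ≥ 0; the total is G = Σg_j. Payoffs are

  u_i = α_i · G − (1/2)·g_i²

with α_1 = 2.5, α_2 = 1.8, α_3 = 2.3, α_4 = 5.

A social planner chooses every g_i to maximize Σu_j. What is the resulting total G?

Planner FOC: ∂(Σu_j)/∂g_i = (Σα_j) − g_i = 0, so g_i^SO = Σα_j = 11.6 for every i; G^SO = 46.4.

46.4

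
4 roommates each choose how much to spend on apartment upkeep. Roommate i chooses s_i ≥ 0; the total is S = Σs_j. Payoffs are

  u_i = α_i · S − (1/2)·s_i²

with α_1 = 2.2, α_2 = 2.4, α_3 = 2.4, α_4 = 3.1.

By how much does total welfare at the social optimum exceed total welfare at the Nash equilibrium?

Roommate i's FOC: ∂u_i/∂s_i = α_i − s_i = 0, so s_i* = α_i.
NE contributions = (2.2, 2.4, 2.4, 3.1); S = 10.1.
W^NE = (Σα)·S − ½Σα_i² = 10.1² − ½·25.97 = 89.025.
Planner sets s_i = Σα_j = 10.1 for every i, so S^SO = 4·10.1 = 40.4.
W^SO = (Σα)·S^SO − ½·4·(Σα)² = (4/2)·10.1² = 204.02.
Deadweight loss = W^SO − W^NE = 114.995.

114.995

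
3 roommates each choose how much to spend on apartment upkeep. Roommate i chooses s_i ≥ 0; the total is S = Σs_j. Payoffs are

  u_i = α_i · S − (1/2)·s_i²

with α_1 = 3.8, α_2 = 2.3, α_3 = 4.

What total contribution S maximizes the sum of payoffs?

30.3

Planner FOC: ∂(Σu_j)/∂s_i = (Σα_j) − s_i = 0, so s_i^SO = Σα_j = 10.1 for every i; S^SO = 30.3.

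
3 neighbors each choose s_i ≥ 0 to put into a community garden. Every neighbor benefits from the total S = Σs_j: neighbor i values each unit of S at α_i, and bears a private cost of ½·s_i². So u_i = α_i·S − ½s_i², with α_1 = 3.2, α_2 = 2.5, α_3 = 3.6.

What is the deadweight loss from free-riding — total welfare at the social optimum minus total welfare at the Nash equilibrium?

57.97

Neighbor i's FOC: ∂u_i/∂s_i = α_i − s_i = 0, so s_i* = α_i.
NE contributions = (3.2, 2.5, 3.6); S = 9.3.
W^NE = (Σα)·S − ½Σα_i² = 9.3² − ½·29.45 = 71.765.
Planner sets s_i = Σα_j = 9.3 for every i, so S^SO = 3·9.3 = 27.9.
W^SO = (Σα)·S^SO − ½·3·(Σα)² = (3/2)·9.3² = 129.735.
Deadweight loss = W^SO − W^NE = 57.97.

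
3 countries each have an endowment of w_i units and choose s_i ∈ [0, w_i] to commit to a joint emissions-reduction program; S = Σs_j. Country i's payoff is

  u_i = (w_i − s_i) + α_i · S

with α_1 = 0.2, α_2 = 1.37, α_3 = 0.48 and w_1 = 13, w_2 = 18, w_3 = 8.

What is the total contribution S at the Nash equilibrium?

18

∂u_i/∂s_i = α_i − 1, so country i contributes w_i if α_i > 1, else 0.
α_i > 1 for i ∈ {2}; NE contributions (0, 18, 0), S = 18.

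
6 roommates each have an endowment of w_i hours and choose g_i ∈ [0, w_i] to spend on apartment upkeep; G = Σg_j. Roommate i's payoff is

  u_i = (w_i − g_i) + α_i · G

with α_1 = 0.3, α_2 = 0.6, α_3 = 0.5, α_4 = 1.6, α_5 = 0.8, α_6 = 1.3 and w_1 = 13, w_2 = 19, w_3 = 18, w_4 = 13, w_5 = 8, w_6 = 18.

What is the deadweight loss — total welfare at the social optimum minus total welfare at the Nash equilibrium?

237.8

∂u_i/∂g_i = α_i − 1, so roommate i contributes w_i if α_i > 1, else 0.
α_i > 1 for i ∈ {4, 6}; NE contributions (0, 0, 0, 13, 0, 18), G = 31.
W^NE = Σw_i − G^NE + (Σα_i)·G^NE = 89 + 4.1·31 = 216.1.
Planner: ∂(Σu_j)/∂g_i = Σα_j − 1 = 4.1 > 0, so everyone contributes w_i; G^SO = 89, W^SO = 89 + 4.1·89 = 453.9.
Deadweight loss = 237.8.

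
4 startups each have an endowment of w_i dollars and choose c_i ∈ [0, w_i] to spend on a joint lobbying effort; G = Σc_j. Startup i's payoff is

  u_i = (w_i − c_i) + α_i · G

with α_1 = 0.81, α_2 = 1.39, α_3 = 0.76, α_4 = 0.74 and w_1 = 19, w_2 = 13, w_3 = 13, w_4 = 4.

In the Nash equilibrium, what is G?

13

∂u_i/∂c_i = α_i − 1, so startup i contributes w_i if α_i > 1, else 0.
α_i > 1 for i ∈ {2}; NE contributions (0, 13, 0, 0), G = 13.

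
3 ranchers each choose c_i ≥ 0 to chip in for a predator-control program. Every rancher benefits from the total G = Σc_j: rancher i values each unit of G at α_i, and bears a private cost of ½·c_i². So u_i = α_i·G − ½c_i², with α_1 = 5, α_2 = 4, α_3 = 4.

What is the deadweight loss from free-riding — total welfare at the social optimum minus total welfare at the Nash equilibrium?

113

Rancher i's FOC: ∂u_i/∂c_i = α_i − c_i = 0, so c_i* = α_i.
NE contributions = (5, 4, 4); G = 13.
W^NE = (Σα)·G − ½Σα_i² = 13² − ½·57 = 140.5.
Planner sets c_i = Σα_j = 13 for every i, so G^SO = 3·13 = 39.
W^SO = (Σα)·G^SO − ½·3·(Σα)² = (3/2)·13² = 253.5.
Deadweight loss = W^SO − W^NE = 113.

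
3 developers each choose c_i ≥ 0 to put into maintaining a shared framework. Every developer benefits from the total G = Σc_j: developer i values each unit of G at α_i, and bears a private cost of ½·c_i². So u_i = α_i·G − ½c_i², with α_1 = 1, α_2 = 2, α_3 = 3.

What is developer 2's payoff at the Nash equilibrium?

10

Developer i's FOC: ∂u_i/∂c_i = α_i − c_i = 0, so c_i* = α_i.
NE contributions = (1, 2, 3); G = 6.
u_2 = α_2·G − ½·(c_2)² = 2·6 − ½·2² = 10.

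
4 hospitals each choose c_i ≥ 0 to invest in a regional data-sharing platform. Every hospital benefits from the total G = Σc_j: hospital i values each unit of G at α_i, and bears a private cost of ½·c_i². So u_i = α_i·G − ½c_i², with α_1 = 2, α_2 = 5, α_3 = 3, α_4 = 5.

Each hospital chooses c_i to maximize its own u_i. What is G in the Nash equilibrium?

15

Hospital i's FOC: ∂u_i/∂c_i = α_i − c_i = 0, so c_i* = α_i.
NE contributions = (2, 5, 3, 5); G = 15.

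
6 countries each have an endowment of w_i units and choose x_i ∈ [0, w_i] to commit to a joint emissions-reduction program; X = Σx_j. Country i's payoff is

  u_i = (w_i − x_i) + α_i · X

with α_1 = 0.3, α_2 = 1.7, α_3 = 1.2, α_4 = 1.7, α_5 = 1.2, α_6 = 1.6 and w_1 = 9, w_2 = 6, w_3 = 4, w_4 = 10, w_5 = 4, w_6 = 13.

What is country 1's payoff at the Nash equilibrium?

20.1

∂u_i/∂x_i = α_i − 1, so country i contributes w_i if α_i > 1, else 0.
α_i > 1 for i ∈ {2, 3, 4, 5, 6}; NE contributions (0, 6, 4, 10, 4, 13), X = 37.
u_1 = (9 − 0) + 0.3·37 = 20.1.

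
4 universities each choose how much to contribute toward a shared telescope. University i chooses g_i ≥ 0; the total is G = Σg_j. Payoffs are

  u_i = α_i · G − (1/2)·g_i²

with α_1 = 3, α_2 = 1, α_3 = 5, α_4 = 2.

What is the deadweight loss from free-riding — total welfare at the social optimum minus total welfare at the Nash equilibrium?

University i's FOC: ∂u_i/∂g_i = α_i − g_i = 0, so g_i* = α_i.
NE contributions = (3, 1, 5, 2); G = 11.
W^NE = (Σα)·G − ½Σα_i² = 11² − ½·39 = 101.5.
Planner sets g_i = Σα_j = 11 for every i, so G^SO = 4·11 = 44.
W^SO = (Σα)·G^SO − ½·4·(Σα)² = (4/2)·11² = 242.
Deadweight loss = W^SO − W^NE = 140.5.

140.5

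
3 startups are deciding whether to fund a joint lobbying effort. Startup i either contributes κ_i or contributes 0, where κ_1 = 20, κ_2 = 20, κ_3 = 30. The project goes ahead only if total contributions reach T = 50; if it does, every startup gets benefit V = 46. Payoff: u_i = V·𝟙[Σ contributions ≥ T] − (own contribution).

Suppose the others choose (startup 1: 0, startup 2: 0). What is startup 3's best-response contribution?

Others' total = 0. Even contributing 30 gives 30 < 50: no benefit either way.
Best response: 0.

0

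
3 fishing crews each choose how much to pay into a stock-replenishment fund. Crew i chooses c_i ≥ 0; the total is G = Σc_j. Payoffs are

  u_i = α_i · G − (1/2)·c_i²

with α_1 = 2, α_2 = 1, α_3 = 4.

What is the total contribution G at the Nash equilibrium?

7

Crew i's FOC: ∂u_i/∂c_i = α_i − c_i = 0, so c_i* = α_i.
NE contributions = (2, 1, 4); G = 7.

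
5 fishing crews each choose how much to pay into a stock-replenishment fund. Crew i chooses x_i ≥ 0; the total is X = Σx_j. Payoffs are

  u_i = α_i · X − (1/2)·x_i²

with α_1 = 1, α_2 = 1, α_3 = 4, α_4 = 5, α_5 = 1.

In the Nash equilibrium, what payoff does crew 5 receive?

Crew i's FOC: ∂u_i/∂x_i = α_i − x_i = 0, so x_i* = α_i.
NE contributions = (1, 1, 4, 5, 1); X = 12.
u_5 = α_5·X − ½·(x_5)² = 1·12 − ½·1² = 11.5.

11.5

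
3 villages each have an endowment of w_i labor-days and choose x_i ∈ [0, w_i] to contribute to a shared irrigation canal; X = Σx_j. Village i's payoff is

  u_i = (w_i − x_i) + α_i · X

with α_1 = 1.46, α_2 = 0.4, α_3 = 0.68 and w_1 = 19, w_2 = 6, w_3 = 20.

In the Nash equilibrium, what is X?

19

∂u_i/∂x_i = α_i − 1, so village i contributes w_i if α_i > 1, else 0.
α_i > 1 for i ∈ {1}; NE contributions (19, 0, 0), X = 19.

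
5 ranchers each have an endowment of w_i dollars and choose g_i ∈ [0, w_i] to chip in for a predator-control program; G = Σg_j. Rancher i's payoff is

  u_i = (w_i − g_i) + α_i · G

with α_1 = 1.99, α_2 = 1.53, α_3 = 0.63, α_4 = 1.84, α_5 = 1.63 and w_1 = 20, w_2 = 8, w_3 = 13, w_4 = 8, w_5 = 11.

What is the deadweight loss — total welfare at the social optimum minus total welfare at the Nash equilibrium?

86.06

∂u_i/∂g_i = α_i − 1, so rancher i contributes w_i if α_i > 1, else 0.
α_i > 1 for i ∈ {1, 2, 4, 5}; NE contributions (20, 8, 0, 8, 11), G = 47.
W^NE = Σw_i − G^NE + (Σα_i)·G^NE = 60 + 6.62·47 = 371.14.
Planner: ∂(Σu_j)/∂g_i = Σα_j − 1 = 6.62 > 0, so everyone contributes w_i; G^SO = 60, W^SO = 60 + 6.62·60 = 457.2.
Deadweight loss = 86.06.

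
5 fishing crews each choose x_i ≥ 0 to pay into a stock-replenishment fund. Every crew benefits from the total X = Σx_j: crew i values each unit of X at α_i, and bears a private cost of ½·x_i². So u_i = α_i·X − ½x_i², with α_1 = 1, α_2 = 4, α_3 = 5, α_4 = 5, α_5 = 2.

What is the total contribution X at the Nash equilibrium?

Crew i's FOC: ∂u_i/∂x_i = α_i − x_i = 0, so x_i* = α_i.
NE contributions = (1, 4, 5, 5, 2); X = 17.

17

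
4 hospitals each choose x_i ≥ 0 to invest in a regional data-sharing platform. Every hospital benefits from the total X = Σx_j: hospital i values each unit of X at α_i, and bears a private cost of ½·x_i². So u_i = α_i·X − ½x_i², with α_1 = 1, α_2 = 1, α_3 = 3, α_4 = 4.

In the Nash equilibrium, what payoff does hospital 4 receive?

28

Hospital i's FOC: ∂u_i/∂x_i = α_i − x_i = 0, so x_i* = α_i.
NE contributions = (1, 1, 3, 4); X = 9.
u_4 = α_4·X − ½·(x_4)² = 4·9 − ½·4² = 28.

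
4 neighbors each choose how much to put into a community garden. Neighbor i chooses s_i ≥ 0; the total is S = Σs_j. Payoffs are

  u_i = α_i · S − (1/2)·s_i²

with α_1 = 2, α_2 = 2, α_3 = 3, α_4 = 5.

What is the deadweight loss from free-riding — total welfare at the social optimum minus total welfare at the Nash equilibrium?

165

Neighbor i's FOC: ∂u_i/∂s_i = α_i − s_i = 0, so s_i* = α_i.
NE contributions = (2, 2, 3, 5); S = 12.
W^NE = (Σα)·S − ½Σα_i² = 12² − ½·42 = 123.
Planner sets s_i = Σα_j = 12 for every i, so S^SO = 4·12 = 48.
W^SO = (Σα)·S^SO − ½·4·(Σα)² = (4/2)·12² = 288.
Deadweight loss = W^SO − W^NE = 165.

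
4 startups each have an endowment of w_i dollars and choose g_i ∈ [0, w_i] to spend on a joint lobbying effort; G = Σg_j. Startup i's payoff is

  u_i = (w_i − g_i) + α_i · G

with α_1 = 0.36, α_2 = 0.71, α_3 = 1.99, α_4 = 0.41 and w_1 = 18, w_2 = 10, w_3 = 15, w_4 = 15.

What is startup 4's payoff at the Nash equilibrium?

∂u_i/∂g_i = α_i − 1, so startup i contributes w_i if α_i > 1, else 0.
α_i > 1 for i ∈ {3}; NE contributions (0, 0, 15, 0), G = 15.
u_4 = (15 − 0) + 0.41·15 = 21.15.

21.15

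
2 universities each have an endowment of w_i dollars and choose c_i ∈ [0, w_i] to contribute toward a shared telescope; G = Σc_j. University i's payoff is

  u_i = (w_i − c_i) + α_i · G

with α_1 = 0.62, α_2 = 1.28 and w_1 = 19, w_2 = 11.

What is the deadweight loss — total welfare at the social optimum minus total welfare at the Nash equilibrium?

∂u_i/∂c_i = α_i − 1, so university i contributes w_i if α_i > 1, else 0.
α_i > 1 for i ∈ {2}; NE contributions (0, 11), G = 11.
W^NE = Σw_i − G^NE + (Σα_i)·G^NE = 30 + 0.9·11 = 39.9.
Planner: ∂(Σu_j)/∂c_i = Σα_j − 1 = 0.9 > 0, so everyone contributes w_i; G^SO = 30, W^SO = 30 + 0.9·30 = 57.
Deadweight loss = 17.1.

17.1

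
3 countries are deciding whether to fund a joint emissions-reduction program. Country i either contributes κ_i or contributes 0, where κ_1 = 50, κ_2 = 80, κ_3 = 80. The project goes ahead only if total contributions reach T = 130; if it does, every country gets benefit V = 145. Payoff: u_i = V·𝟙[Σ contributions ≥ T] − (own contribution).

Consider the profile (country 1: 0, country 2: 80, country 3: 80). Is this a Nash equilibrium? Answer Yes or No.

Yes

Total = 160 ≥ 130: provided.
Country 1 (pledges 0, payoff 145): pledging 50 → total 210, payoff 95. No gain.
Country 2 (pledges 80, payoff 65): dropping to 0 → total 80, payoff 0. No gain.
Country 3 (pledges 80, payoff 65): dropping to 0 → total 80, payoff 0. No gain.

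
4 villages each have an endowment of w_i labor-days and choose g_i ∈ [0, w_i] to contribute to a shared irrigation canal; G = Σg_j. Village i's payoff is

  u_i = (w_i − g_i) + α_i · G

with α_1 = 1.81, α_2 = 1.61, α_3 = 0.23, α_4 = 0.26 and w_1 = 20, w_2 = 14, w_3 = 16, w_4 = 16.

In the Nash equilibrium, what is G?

∂u_i/∂g_i = α_i − 1, so village i contributes w_i if α_i > 1, else 0.
α_i > 1 for i ∈ {1, 2}; NE contributions (20, 14, 0, 0), G = 34.

34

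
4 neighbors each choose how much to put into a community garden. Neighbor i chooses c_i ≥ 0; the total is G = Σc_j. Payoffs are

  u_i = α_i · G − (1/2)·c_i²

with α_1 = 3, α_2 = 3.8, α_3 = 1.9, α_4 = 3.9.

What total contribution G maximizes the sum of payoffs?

Planner FOC: ∂(Σu_j)/∂c_i = (Σα_j) − c_i = 0, so c_i^SO = Σα_j = 12.6 for every i; G^SO = 50.4.

50.4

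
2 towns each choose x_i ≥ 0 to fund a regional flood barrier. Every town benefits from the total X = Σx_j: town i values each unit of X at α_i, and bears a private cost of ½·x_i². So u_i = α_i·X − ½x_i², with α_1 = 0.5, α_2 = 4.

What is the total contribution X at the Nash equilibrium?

4.5

Town i's FOC: ∂u_i/∂x_i = α_i − x_i = 0, so x_i* = α_i.
NE contributions = (0.5, 4); X = 4.5.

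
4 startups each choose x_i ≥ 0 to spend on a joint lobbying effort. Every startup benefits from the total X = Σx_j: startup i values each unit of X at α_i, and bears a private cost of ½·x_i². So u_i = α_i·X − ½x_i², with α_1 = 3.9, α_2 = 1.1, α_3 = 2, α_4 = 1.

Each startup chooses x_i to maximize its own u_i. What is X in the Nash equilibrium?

8

Startup i's FOC: ∂u_i/∂x_i = α_i − x_i = 0, so x_i* = α_i.
NE contributions = (3.9, 1.1, 2, 1); X = 8.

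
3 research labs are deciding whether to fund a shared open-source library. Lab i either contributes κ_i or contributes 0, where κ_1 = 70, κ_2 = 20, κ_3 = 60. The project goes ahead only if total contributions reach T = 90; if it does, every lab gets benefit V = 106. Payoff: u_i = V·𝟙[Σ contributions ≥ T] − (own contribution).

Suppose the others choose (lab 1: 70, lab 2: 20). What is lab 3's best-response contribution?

Others' total = 90 ≥ 90; contributing adds cost 60 for no extra benefit.
Best response: 0.

0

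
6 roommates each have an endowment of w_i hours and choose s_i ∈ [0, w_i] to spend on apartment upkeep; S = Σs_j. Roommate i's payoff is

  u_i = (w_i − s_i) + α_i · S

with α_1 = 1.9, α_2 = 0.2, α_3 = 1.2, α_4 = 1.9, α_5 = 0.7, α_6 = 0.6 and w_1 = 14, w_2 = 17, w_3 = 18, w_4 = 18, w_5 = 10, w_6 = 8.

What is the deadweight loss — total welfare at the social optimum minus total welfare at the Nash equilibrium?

192.5

∂u_i/∂s_i = α_i − 1, so roommate i contributes w_i if α_i > 1, else 0.
α_i > 1 for i ∈ {1, 3, 4}; NE contributions (14, 0, 18, 18, 0, 0), S = 50.
W^NE = Σw_i − S^NE + (Σα_i)·S^NE = 85 + 5.5·50 = 360.
Planner: ∂(Σu_j)/∂s_i = Σα_j − 1 = 5.5 > 0, so everyone contributes w_i; S^SO = 85, W^SO = 85 + 5.5·85 = 552.5.
Deadweight loss = 192.5.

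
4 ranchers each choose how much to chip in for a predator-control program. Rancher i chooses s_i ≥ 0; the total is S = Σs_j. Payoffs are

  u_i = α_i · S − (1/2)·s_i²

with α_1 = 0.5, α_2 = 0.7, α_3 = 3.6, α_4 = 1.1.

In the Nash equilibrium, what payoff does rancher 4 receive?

5.885

Rancher i's FOC: ∂u_i/∂s_i = α_i − s_i = 0, so s_i* = α_i.
NE contributions = (0.5, 0.7, 3.6, 1.1); S = 5.9.
u_4 = α_4·S − ½·(s_4)² = 1.1·5.9 − ½·1.1² = 5.885.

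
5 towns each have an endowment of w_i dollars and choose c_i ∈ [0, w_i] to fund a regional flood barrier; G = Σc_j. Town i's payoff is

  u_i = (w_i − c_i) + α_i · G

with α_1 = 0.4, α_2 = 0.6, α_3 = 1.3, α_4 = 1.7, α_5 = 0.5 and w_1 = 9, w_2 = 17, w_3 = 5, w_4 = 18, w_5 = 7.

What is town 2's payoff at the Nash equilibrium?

30.8

∂u_i/∂c_i = α_i − 1, so town i contributes w_i if α_i > 1, else 0.
α_i > 1 for i ∈ {3, 4}; NE contributions (0, 0, 5, 18, 0), G = 23.
u_2 = (17 − 0) + 0.6·23 = 30.8.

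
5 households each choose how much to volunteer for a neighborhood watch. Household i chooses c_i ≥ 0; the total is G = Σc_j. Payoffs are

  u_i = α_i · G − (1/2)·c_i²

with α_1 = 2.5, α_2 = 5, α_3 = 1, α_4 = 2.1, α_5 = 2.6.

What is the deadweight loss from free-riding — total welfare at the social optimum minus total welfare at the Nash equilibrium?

283.07

Household i's FOC: ∂u_i/∂c_i = α_i − c_i = 0, so c_i* = α_i.
NE contributions = (2.5, 5, 1, 2.1, 2.6); G = 13.2.
W^NE = (Σα)·G − ½Σα_i² = 13.2² − ½·43.42 = 152.53.
Planner sets c_i = Σα_j = 13.2 for every i, so G^SO = 5·13.2 = 66.
W^SO = (Σα)·G^SO − ½·5·(Σα)² = (5/2)·13.2² = 435.6.
Deadweight loss = W^SO − W^NE = 283.07.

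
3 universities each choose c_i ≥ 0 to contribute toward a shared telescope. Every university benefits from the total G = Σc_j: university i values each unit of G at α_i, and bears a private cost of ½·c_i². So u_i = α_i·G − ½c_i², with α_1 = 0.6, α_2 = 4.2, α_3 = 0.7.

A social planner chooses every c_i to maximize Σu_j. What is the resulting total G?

Planner FOC: ∂(Σu_j)/∂c_i = (Σα_j) − c_i = 0, so c_i^SO = Σα_j = 5.5 for every i; G^SO = 16.5.

16.5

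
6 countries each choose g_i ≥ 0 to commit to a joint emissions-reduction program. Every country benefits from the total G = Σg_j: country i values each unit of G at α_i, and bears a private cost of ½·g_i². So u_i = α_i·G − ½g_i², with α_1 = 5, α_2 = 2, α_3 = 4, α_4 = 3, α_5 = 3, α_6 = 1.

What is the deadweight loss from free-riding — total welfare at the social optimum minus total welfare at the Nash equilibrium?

680

Country i's FOC: ∂u_i/∂g_i = α_i − g_i = 0, so g_i* = α_i.
NE contributions = (5, 2, 4, 3, 3, 1); G = 18.
W^NE = (Σα)·G − ½Σα_i² = 18² − ½·64 = 292.
Planner sets g_i = Σα_j = 18 for every i, so G^SO = 6·18 = 108.
W^SO = (Σα)·G^SO − ½·6·(Σα)² = (6/2)·18² = 972.
Deadweight loss = W^SO − W^NE = 680.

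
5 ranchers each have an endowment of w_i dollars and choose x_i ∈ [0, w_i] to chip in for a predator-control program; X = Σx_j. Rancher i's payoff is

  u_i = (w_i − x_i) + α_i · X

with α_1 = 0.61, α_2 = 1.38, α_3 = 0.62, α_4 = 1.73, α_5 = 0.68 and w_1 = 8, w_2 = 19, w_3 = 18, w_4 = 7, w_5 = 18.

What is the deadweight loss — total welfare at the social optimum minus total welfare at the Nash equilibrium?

176.88

∂u_i/∂x_i = α_i − 1, so rancher i contributes w_i if α_i > 1, else 0.
α_i > 1 for i ∈ {2, 4}; NE contributions (0, 19, 0, 7, 0), X = 26.
W^NE = Σw_i − X^NE + (Σα_i)·X^NE = 70 + 4.02·26 = 174.52.
Planner: ∂(Σu_j)/∂x_i = Σα_j − 1 = 4.02 > 0, so everyone contributes w_i; X^SO = 70, W^SO = 70 + 4.02·70 = 351.4.
Deadweight loss = 176.88.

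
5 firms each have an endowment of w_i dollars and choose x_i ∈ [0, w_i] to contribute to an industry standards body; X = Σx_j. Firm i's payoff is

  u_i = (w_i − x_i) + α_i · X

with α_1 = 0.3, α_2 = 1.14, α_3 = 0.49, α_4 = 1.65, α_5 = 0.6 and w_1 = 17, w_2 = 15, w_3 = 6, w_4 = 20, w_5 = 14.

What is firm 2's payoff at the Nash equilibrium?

39.9

∂u_i/∂x_i = α_i − 1, so firm i contributes w_i if α_i > 1, else 0.
α_i > 1 for i ∈ {2, 4}; NE contributions (0, 15, 0, 20, 0), X = 35.
u_2 = (15 − 15) + 1.14·35 = 39.9.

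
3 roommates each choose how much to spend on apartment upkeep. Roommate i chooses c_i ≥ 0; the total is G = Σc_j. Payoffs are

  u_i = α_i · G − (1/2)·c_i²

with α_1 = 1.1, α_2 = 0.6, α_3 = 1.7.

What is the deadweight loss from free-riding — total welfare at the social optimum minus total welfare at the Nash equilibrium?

8.01

Roommate i's FOC: ∂u_i/∂c_i = α_i − c_i = 0, so c_i* = α_i.
NE contributions = (1.1, 0.6, 1.7); G = 3.4.
W^NE = (Σα)·G − ½Σα_i² = 3.4² − ½·4.46 = 9.33.
Planner sets c_i = Σα_j = 3.4 for every i, so G^SO = 3·3.4 = 10.2.
W^SO = (Σα)·G^SO − ½·3·(Σα)² = (3/2)·3.4² = 17.34.
Deadweight loss = W^SO − W^NE = 8.01.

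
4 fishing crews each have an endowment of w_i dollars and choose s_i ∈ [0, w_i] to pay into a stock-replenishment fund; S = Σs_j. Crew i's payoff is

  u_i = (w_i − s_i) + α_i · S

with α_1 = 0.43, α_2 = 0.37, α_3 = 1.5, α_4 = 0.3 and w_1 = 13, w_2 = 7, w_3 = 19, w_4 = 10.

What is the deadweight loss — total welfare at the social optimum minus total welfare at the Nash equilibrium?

∂u_i/∂s_i = α_i − 1, so crew i contributes w_i if α_i > 1, else 0.
α_i > 1 for i ∈ {3}; NE contributions (0, 0, 19, 0), S = 19.
W^NE = Σw_i − S^NE + (Σα_i)·S^NE = 49 + 1.6·19 = 79.4.
Planner: ∂(Σu_j)/∂s_i = Σα_j − 1 = 1.6 > 0, so everyone contributes w_i; S^SO = 49, W^SO = 49 + 1.6·49 = 127.4.
Deadweight loss = 48.

48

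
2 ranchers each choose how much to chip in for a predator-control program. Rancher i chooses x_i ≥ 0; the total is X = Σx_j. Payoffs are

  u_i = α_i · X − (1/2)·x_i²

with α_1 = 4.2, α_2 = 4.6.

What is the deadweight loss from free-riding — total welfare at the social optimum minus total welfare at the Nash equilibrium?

Rancher i's FOC: ∂u_i/∂x_i = α_i − x_i = 0, so x_i* = α_i.
NE contributions = (4.2, 4.6); X = 8.8.
W^NE = (Σα)·X − ½Σα_i² = 8.8² − ½·38.8 = 58.04.
Planner sets x_i = Σα_j = 8.8 for every i, so X^SO = 2·8.8 = 17.6.
W^SO = (Σα)·X^SO − ½·2·(Σα)² = (2/2)·8.8² = 77.44.
Deadweight loss = W^SO − W^NE = 19.4.

19.4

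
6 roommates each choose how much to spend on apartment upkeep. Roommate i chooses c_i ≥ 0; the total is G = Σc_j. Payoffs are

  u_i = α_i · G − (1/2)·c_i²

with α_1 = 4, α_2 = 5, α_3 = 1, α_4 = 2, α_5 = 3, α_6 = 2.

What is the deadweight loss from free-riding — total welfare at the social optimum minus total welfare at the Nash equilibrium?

Roommate i's FOC: ∂u_i/∂c_i = α_i − c_i = 0, so c_i* = α_i.
NE contributions = (4, 5, 1, 2, 3, 2); G = 17.
W^NE = (Σα)·G − ½Σα_i² = 17² − ½·59 = 259.5.
Planner sets c_i = Σα_j = 17 for every i, so G^SO = 6·17 = 102.
W^SO = (Σα)·G^SO − ½·6·(Σα)² = (6/2)·17² = 867.
Deadweight loss = W^SO − W^NE = 607.5.

607.5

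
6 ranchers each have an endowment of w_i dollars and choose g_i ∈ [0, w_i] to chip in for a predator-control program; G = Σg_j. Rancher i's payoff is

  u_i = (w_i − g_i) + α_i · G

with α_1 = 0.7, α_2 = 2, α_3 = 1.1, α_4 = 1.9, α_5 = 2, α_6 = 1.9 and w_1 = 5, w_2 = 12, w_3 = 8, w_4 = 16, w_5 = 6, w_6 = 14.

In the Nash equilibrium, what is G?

∂u_i/∂g_i = α_i − 1, so rancher i contributes w_i if α_i > 1, else 0.
α_i > 1 for i ∈ {2, 3, 4, 5, 6}; NE contributions (0, 12, 8, 16, 6, 14), G = 56.

56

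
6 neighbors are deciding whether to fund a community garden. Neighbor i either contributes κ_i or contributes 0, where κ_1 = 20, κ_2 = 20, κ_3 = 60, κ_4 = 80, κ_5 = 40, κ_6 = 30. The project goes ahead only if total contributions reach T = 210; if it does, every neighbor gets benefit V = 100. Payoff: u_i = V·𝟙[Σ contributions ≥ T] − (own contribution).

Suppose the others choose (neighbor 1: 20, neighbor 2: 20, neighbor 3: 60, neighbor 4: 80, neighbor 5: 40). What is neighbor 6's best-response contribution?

Others' total = 220 ≥ 210; contributing adds cost 30 for no extra benefit.
Best response: 0.

0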